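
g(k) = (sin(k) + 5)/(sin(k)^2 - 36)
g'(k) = -2*(sin(k) + 5)*sin(k)*cos(k)/(sin(k)^2 - 36)^2 + cos(k)/(sin(k)^2 - 36) = (-10*sin(k) + cos(k)^2 - 37)*cos(k)/(sin(k)^2 - 36)^2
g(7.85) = -0.17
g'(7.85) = -0.00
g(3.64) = -0.13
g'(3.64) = 0.02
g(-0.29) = -0.13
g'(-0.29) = -0.02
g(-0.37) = -0.13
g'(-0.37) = -0.02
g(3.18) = -0.14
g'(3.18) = 0.03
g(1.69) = -0.17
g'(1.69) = 0.00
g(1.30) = -0.17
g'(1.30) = -0.01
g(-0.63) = -0.12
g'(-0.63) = -0.02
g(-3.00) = -0.14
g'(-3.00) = 0.03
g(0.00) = -0.14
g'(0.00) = -0.03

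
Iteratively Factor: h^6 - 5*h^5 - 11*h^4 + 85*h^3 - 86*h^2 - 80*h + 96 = (h - 1)*(h^5 - 4*h^4 - 15*h^3 + 70*h^2 - 16*h - 96) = (h - 3)*(h - 1)*(h^4 - h^3 - 18*h^2 + 16*h + 32) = (h - 3)*(h - 1)*(h + 4)*(h^3 - 5*h^2 + 2*h + 8) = (h - 4)*(h - 3)*(h - 1)*(h + 4)*(h^2 - h - 2) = (h - 4)*(h - 3)*(h - 1)*(h + 1)*(h + 4)*(h - 2)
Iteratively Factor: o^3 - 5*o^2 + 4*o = (o - 1)*(o^2 - 4*o) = o*(o - 1)*(o - 4)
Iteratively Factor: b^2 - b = (b - 1)*(b)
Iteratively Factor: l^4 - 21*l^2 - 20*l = (l)*(l^3 - 21*l - 20) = l*(l + 1)*(l^2 - l - 20) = l*(l - 5)*(l + 1)*(l + 4)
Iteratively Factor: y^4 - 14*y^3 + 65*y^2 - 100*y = (y - 4)*(y^3 - 10*y^2 + 25*y) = y*(y - 4)*(y^2 - 10*y + 25) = y*(y - 5)*(y - 4)*(y - 5)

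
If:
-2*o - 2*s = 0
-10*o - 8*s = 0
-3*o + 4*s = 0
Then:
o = 0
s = 0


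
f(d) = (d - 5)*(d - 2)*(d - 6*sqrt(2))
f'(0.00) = 69.40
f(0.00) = -84.85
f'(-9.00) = 591.13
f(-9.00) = -2692.73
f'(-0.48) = 84.95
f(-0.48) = -121.84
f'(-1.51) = 123.00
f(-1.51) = -228.39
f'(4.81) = -10.16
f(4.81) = 1.96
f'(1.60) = 27.52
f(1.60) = -9.36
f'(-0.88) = 98.97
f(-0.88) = -158.60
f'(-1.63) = 127.85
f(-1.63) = -243.44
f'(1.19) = 36.79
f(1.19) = -22.51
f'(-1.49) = 122.20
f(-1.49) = -225.94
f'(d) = (d - 5)*(d - 2) + (d - 5)*(d - 6*sqrt(2)) + (d - 2)*(d - 6*sqrt(2)) = 3*d^2 - 12*sqrt(2)*d - 14*d + 10 + 42*sqrt(2)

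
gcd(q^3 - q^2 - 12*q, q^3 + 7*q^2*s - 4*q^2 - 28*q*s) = q^2 - 4*q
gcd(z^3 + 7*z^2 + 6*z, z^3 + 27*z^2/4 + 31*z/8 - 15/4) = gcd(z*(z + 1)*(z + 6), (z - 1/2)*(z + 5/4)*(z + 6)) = z + 6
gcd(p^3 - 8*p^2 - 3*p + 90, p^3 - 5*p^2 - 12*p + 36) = p^2 - 3*p - 18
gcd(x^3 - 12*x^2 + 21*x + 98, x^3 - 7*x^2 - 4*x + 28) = x^2 - 5*x - 14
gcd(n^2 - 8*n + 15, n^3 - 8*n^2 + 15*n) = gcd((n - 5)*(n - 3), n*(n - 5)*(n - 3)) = n^2 - 8*n + 15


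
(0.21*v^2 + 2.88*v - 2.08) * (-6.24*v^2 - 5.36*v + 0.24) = -1.3104*v^4 - 19.0968*v^3 - 2.4072*v^2 + 11.84*v - 0.4992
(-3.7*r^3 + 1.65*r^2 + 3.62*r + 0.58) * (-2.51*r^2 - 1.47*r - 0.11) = 9.287*r^5 + 1.2975*r^4 - 11.1047*r^3 - 6.9587*r^2 - 1.2508*r - 0.0638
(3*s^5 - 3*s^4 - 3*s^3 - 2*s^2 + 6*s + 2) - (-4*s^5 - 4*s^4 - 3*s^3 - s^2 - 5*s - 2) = 7*s^5 + s^4 - s^2 + 11*s + 4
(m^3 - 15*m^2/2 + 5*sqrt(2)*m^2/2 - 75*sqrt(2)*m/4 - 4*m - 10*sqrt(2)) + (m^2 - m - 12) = m^3 - 13*m^2/2 + 5*sqrt(2)*m^2/2 - 75*sqrt(2)*m/4 - 5*m - 10*sqrt(2) - 12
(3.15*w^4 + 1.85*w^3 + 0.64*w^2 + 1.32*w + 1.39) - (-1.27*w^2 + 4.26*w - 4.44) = 3.15*w^4 + 1.85*w^3 + 1.91*w^2 - 2.94*w + 5.83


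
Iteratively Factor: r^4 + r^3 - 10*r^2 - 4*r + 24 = (r + 3)*(r^3 - 2*r^2 - 4*r + 8) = (r - 2)*(r + 3)*(r^2 - 4) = (r - 2)*(r + 2)*(r + 3)*(r - 2)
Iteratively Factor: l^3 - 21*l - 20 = (l - 5)*(l^2 + 5*l + 4) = (l - 5)*(l + 1)*(l + 4)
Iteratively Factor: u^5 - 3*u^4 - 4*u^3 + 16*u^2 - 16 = (u + 2)*(u^4 - 5*u^3 + 6*u^2 + 4*u - 8) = (u - 2)*(u + 2)*(u^3 - 3*u^2 + 4) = (u - 2)^2*(u + 2)*(u^2 - u - 2) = (u - 2)^3*(u + 2)*(u + 1)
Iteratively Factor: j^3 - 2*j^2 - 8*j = (j + 2)*(j^2 - 4*j) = (j - 4)*(j + 2)*(j)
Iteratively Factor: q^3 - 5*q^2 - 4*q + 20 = (q - 5)*(q^2 - 4) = (q - 5)*(q + 2)*(q - 2)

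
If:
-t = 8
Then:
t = -8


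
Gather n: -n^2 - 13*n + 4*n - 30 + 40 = -n^2 - 9*n + 10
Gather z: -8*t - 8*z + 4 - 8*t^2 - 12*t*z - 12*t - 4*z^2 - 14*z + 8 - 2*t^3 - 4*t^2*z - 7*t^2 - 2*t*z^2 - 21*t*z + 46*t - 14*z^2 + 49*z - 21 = -2*t^3 - 15*t^2 + 26*t + z^2*(-2*t - 18) + z*(-4*t^2 - 33*t + 27) - 9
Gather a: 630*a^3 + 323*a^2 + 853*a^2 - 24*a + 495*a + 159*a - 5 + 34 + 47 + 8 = 630*a^3 + 1176*a^2 + 630*a + 84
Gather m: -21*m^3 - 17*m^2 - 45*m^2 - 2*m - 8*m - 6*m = -21*m^3 - 62*m^2 - 16*m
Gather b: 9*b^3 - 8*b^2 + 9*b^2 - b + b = 9*b^3 + b^2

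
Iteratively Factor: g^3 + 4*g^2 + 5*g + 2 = (g + 1)*(g^2 + 3*g + 2) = (g + 1)^2*(g + 2)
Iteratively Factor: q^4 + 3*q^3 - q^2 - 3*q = (q + 1)*(q^3 + 2*q^2 - 3*q) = q*(q + 1)*(q^2 + 2*q - 3) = q*(q + 1)*(q + 3)*(q - 1)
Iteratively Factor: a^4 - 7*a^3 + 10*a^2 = (a - 5)*(a^3 - 2*a^2) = a*(a - 5)*(a^2 - 2*a) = a*(a - 5)*(a - 2)*(a)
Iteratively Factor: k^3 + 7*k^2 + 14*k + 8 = (k + 2)*(k^2 + 5*k + 4) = (k + 2)*(k + 4)*(k + 1)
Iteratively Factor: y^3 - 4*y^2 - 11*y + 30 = (y + 3)*(y^2 - 7*y + 10) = (y - 5)*(y + 3)*(y - 2)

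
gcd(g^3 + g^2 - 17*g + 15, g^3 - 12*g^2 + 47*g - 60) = g - 3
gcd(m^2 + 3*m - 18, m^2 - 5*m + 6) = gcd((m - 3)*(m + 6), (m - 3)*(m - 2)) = m - 3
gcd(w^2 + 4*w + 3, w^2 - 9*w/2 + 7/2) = 1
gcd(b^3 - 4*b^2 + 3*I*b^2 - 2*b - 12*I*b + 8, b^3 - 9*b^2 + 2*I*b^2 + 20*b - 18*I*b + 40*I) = b^2 + b*(-4 + 2*I) - 8*I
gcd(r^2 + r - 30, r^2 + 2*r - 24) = r + 6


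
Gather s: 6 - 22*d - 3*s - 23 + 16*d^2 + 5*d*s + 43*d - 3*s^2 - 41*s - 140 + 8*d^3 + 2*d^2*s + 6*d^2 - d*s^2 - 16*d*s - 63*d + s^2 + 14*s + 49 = 8*d^3 + 22*d^2 - 42*d + s^2*(-d - 2) + s*(2*d^2 - 11*d - 30) - 108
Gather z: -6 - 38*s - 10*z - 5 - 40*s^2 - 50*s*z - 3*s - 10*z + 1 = -40*s^2 - 41*s + z*(-50*s - 20) - 10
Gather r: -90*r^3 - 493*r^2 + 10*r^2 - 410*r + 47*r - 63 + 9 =-90*r^3 - 483*r^2 - 363*r - 54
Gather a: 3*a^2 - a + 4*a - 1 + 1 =3*a^2 + 3*a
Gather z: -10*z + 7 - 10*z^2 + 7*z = -10*z^2 - 3*z + 7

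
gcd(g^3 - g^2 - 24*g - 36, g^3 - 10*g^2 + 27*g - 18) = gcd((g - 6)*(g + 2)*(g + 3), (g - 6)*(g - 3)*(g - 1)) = g - 6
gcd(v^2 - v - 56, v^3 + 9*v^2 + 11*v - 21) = v + 7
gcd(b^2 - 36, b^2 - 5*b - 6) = b - 6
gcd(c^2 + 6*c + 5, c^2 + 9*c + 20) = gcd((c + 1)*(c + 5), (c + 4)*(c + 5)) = c + 5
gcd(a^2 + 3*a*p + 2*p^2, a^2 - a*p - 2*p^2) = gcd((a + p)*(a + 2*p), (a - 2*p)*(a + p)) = a + p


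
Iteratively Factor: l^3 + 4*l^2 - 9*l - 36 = (l + 4)*(l^2 - 9) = (l - 3)*(l + 4)*(l + 3)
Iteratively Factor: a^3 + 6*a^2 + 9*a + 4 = (a + 4)*(a^2 + 2*a + 1) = (a + 1)*(a + 4)*(a + 1)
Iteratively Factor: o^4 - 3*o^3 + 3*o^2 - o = (o)*(o^3 - 3*o^2 + 3*o - 1) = o*(o - 1)*(o^2 - 2*o + 1) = o*(o - 1)^2*(o - 1)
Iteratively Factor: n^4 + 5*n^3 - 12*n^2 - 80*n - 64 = (n - 4)*(n^3 + 9*n^2 + 24*n + 16) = (n - 4)*(n + 1)*(n^2 + 8*n + 16) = (n - 4)*(n + 1)*(n + 4)*(n + 4)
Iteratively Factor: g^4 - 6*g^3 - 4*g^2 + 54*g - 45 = (g + 3)*(g^3 - 9*g^2 + 23*g - 15) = (g - 5)*(g + 3)*(g^2 - 4*g + 3) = (g - 5)*(g - 1)*(g + 3)*(g - 3)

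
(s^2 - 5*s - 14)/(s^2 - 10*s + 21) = (s + 2)/(s - 3)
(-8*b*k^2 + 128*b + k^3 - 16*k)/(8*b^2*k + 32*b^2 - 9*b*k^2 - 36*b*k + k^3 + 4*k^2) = (4 - k)/(b - k)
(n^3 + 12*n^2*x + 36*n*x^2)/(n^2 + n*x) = (n^2 + 12*n*x + 36*x^2)/(n + x)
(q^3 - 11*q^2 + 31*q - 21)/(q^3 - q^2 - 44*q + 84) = (q^3 - 11*q^2 + 31*q - 21)/(q^3 - q^2 - 44*q + 84)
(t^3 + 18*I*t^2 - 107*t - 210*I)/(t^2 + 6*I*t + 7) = (t^2 + 11*I*t - 30)/(t - I)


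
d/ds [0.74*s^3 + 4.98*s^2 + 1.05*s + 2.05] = 2.22*s^2 + 9.96*s + 1.05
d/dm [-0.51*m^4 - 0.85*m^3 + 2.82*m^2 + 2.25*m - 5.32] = -2.04*m^3 - 2.55*m^2 + 5.64*m + 2.25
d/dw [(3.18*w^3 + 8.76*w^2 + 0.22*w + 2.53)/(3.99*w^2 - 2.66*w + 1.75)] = (12.6882*w^4 - 16.9176*w^3 - 7.4844*w^2 + 10.4706*w + 7.1148)/(15.9201*w^4 - 21.2268*w^3 + 21.0406*w^2 - 9.31*w + 3.0625)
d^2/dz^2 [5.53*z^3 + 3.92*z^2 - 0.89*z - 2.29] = 33.18*z + 7.84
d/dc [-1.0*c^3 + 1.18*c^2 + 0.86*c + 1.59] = -3.0*c^2 + 2.36*c + 0.86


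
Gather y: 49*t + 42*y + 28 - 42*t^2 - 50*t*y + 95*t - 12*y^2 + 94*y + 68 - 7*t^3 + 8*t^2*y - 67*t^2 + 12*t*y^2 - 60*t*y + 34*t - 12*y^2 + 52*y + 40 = -7*t^3 - 109*t^2 + 178*t + y^2*(12*t - 24) + y*(8*t^2 - 110*t + 188) + 136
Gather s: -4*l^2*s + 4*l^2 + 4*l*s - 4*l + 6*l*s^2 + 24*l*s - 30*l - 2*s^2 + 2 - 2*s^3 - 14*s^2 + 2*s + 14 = 4*l^2 - 34*l - 2*s^3 + s^2*(6*l - 16) + s*(-4*l^2 + 28*l + 2) + 16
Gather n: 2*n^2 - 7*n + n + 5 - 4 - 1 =2*n^2 - 6*n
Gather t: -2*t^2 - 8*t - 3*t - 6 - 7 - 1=-2*t^2 - 11*t - 14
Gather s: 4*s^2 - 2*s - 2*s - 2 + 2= 4*s^2 - 4*s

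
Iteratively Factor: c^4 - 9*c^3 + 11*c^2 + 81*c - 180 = (c - 3)*(c^3 - 6*c^2 - 7*c + 60) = (c - 4)*(c - 3)*(c^2 - 2*c - 15) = (c - 5)*(c - 4)*(c - 3)*(c + 3)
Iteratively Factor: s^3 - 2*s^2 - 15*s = (s + 3)*(s^2 - 5*s) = (s - 5)*(s + 3)*(s)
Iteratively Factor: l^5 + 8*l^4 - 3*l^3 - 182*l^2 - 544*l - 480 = (l + 4)*(l^4 + 4*l^3 - 19*l^2 - 106*l - 120) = (l + 4)^2*(l^3 - 19*l - 30) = (l - 5)*(l + 4)^2*(l^2 + 5*l + 6) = (l - 5)*(l + 2)*(l + 4)^2*(l + 3)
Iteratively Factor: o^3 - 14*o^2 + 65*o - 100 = (o - 5)*(o^2 - 9*o + 20) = (o - 5)*(o - 4)*(o - 5)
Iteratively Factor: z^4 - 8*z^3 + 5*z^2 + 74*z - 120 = (z + 3)*(z^3 - 11*z^2 + 38*z - 40) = (z - 4)*(z + 3)*(z^2 - 7*z + 10) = (z - 4)*(z - 2)*(z + 3)*(z - 5)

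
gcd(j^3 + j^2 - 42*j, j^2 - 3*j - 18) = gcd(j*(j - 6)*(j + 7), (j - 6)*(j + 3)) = j - 6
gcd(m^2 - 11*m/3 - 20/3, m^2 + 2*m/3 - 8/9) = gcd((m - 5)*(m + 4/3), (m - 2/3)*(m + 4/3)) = m + 4/3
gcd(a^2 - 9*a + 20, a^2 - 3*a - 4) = a - 4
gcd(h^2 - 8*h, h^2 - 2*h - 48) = h - 8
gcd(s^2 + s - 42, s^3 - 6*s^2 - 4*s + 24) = s - 6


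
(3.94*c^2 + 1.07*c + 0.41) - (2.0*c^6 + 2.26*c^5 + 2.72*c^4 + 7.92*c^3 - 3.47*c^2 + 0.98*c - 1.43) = -2.0*c^6 - 2.26*c^5 - 2.72*c^4 - 7.92*c^3 + 7.41*c^2 + 0.0900000000000001*c + 1.84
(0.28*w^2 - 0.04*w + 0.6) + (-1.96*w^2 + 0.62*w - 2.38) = -1.68*w^2 + 0.58*w - 1.78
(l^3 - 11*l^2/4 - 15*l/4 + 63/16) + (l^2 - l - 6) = l^3 - 7*l^2/4 - 19*l/4 - 33/16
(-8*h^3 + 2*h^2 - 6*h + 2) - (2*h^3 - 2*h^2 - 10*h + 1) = -10*h^3 + 4*h^2 + 4*h + 1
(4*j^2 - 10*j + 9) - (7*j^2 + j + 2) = -3*j^2 - 11*j + 7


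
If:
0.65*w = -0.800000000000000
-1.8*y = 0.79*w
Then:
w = -1.23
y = 0.54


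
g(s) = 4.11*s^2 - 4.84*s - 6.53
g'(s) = 8.22*s - 4.84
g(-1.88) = 17.10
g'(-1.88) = -20.29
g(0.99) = -7.29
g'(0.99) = 3.30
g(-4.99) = 119.96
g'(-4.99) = -45.86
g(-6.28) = 185.96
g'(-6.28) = -56.46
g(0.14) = -7.13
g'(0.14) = -3.69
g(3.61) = 29.56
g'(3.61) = 24.83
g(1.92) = -0.67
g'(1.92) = 10.94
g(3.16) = 19.22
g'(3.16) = 21.14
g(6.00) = 112.39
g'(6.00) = 44.48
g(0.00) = -6.53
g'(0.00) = -4.84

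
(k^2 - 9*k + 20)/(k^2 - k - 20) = (k - 4)/(k + 4)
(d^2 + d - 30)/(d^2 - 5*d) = (d + 6)/d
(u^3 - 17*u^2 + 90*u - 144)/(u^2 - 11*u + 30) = (u^2 - 11*u + 24)/(u - 5)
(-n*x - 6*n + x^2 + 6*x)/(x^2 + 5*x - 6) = (-n + x)/(x - 1)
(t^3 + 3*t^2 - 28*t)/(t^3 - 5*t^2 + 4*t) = (t + 7)/(t - 1)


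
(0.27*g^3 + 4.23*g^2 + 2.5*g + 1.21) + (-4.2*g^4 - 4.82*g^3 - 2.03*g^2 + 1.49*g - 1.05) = -4.2*g^4 - 4.55*g^3 + 2.2*g^2 + 3.99*g + 0.16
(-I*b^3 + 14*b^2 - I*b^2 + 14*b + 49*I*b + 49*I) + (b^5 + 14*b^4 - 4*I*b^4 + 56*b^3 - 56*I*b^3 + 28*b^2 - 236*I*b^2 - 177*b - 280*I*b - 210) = b^5 + 14*b^4 - 4*I*b^4 + 56*b^3 - 57*I*b^3 + 42*b^2 - 237*I*b^2 - 163*b - 231*I*b - 210 + 49*I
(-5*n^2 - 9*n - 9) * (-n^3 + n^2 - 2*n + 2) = 5*n^5 + 4*n^4 + 10*n^3 - n^2 - 18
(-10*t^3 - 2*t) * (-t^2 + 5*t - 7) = 10*t^5 - 50*t^4 + 72*t^3 - 10*t^2 + 14*t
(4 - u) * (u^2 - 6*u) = -u^3 + 10*u^2 - 24*u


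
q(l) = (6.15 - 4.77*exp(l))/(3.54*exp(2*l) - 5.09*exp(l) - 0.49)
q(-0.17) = -0.94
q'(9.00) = 0.00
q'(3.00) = 0.07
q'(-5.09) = 0.76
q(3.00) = -0.07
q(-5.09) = -11.74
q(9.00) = 0.00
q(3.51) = -0.04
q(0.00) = -0.68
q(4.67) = -0.01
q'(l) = (6.15 - 4.77*exp(l))*(-7.08*exp(2*l) + 5.09*exp(l))/(3.54*exp(2*l) - 5.09*exp(l) - 0.49)^2 - 4.77*exp(l)/(3.54*exp(2*l) - 5.09*exp(l) - 0.49)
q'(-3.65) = 2.20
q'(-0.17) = 1.47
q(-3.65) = -9.72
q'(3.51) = 0.04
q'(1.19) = 0.54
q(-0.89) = -2.11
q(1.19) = -0.45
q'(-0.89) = 1.94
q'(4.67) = 0.01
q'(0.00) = 1.68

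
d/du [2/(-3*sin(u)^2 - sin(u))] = 2*(6/tan(u) + cos(u)/sin(u)^2)/(3*sin(u) + 1)^2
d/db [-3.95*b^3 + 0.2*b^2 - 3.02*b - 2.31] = -11.85*b^2 + 0.4*b - 3.02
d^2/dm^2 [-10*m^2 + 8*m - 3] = -20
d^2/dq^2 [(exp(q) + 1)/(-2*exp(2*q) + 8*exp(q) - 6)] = (-exp(4*q) - 8*exp(3*q) + 30*exp(2*q) - 16*exp(q) - 21)*exp(q)/(2*(exp(6*q) - 12*exp(5*q) + 57*exp(4*q) - 136*exp(3*q) + 171*exp(2*q) - 108*exp(q) + 27))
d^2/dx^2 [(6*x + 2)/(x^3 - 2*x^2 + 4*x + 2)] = 4*((3*x + 1)*(3*x^2 - 4*x + 4)^2 + (-9*x^2 + 12*x - (3*x - 2)*(3*x + 1) - 12)*(x^3 - 2*x^2 + 4*x + 2))/(x^3 - 2*x^2 + 4*x + 2)^3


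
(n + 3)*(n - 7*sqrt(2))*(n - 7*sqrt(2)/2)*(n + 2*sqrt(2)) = n^4 - 17*sqrt(2)*n^3/2 + 3*n^3 - 51*sqrt(2)*n^2/2 + 7*n^2 + 21*n + 98*sqrt(2)*n + 294*sqrt(2)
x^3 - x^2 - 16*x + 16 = (x - 4)*(x - 1)*(x + 4)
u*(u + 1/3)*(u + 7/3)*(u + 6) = u^4 + 26*u^3/3 + 151*u^2/9 + 14*u/3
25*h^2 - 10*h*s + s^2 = (-5*h + s)^2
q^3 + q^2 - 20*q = q*(q - 4)*(q + 5)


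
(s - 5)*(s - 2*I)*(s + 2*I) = s^3 - 5*s^2 + 4*s - 20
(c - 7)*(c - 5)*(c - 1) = c^3 - 13*c^2 + 47*c - 35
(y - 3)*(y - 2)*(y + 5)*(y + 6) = y^4 + 6*y^3 - 19*y^2 - 84*y + 180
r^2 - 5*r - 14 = (r - 7)*(r + 2)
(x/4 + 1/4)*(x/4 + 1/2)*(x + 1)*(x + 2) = x^4/16 + 3*x^3/8 + 13*x^2/16 + 3*x/4 + 1/4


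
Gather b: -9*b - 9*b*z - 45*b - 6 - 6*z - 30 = b*(-9*z - 54) - 6*z - 36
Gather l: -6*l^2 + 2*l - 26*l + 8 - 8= -6*l^2 - 24*l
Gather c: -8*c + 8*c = 0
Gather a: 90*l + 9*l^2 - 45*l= 9*l^2 + 45*l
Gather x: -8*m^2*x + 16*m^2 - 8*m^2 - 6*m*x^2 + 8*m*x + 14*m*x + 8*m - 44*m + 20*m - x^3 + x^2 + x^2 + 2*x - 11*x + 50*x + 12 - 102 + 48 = 8*m^2 - 16*m - x^3 + x^2*(2 - 6*m) + x*(-8*m^2 + 22*m + 41) - 42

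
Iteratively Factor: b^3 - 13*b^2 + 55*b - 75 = (b - 5)*(b^2 - 8*b + 15) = (b - 5)*(b - 3)*(b - 5)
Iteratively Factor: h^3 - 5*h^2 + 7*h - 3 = (h - 1)*(h^2 - 4*h + 3) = (h - 3)*(h - 1)*(h - 1)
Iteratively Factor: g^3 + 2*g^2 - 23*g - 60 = (g - 5)*(g^2 + 7*g + 12) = (g - 5)*(g + 3)*(g + 4)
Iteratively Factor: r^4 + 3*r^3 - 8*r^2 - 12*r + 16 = (r - 2)*(r^3 + 5*r^2 + 2*r - 8) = (r - 2)*(r - 1)*(r^2 + 6*r + 8) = (r - 2)*(r - 1)*(r + 4)*(r + 2)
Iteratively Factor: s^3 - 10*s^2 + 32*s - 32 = (s - 2)*(s^2 - 8*s + 16) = (s - 4)*(s - 2)*(s - 4)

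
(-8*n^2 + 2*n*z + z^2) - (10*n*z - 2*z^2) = -8*n^2 - 8*n*z + 3*z^2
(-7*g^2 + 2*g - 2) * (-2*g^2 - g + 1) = 14*g^4 + 3*g^3 - 5*g^2 + 4*g - 2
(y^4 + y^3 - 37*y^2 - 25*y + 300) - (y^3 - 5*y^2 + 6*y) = y^4 - 32*y^2 - 31*y + 300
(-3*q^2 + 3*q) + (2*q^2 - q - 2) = -q^2 + 2*q - 2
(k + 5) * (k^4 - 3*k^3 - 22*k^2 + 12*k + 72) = k^5 + 2*k^4 - 37*k^3 - 98*k^2 + 132*k + 360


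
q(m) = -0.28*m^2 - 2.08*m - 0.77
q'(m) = -0.56*m - 2.08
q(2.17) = -6.60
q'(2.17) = -3.30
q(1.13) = -3.48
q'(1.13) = -2.71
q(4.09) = -13.96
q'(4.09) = -4.37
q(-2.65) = 2.78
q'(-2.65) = -0.60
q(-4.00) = 3.07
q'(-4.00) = 0.16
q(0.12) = -1.02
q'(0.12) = -2.15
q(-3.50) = 3.08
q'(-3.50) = -0.12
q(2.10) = -6.37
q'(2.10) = -3.26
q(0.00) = -0.77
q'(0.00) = -2.08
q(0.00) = -0.77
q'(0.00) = -2.08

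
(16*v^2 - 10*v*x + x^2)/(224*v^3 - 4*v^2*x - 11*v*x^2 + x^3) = (-2*v + x)/(-28*v^2 - 3*v*x + x^2)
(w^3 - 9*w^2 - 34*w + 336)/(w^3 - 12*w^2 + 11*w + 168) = (w + 6)/(w + 3)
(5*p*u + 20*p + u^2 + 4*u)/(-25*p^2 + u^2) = (-u - 4)/(5*p - u)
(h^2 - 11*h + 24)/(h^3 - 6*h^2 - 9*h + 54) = (h - 8)/(h^2 - 3*h - 18)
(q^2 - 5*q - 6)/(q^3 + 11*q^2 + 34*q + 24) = (q - 6)/(q^2 + 10*q + 24)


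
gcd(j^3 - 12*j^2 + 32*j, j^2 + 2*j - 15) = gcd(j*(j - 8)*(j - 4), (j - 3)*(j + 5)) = 1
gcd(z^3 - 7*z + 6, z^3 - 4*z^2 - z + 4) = z - 1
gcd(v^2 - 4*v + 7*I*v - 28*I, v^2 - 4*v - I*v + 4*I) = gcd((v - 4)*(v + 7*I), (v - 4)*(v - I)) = v - 4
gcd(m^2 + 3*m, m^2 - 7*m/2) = m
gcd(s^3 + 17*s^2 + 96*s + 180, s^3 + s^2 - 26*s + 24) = s + 6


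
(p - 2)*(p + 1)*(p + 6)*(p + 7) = p^4 + 12*p^3 + 27*p^2 - 68*p - 84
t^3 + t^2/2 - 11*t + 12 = (t - 2)*(t - 3/2)*(t + 4)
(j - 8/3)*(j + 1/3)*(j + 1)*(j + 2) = j^4 + 2*j^3/3 - 53*j^2/9 - 22*j/3 - 16/9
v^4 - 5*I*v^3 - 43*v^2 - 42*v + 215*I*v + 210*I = (v - 7)*(v + 1)*(v + 6)*(v - 5*I)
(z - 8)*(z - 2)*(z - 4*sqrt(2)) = z^3 - 10*z^2 - 4*sqrt(2)*z^2 + 16*z + 40*sqrt(2)*z - 64*sqrt(2)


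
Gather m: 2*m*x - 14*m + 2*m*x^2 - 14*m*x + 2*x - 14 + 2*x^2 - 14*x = m*(2*x^2 - 12*x - 14) + 2*x^2 - 12*x - 14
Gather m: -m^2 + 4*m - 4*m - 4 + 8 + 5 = 9 - m^2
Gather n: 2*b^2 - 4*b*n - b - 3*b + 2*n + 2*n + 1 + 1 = 2*b^2 - 4*b + n*(4 - 4*b) + 2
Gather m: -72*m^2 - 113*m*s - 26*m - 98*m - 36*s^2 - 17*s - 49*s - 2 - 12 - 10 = -72*m^2 + m*(-113*s - 124) - 36*s^2 - 66*s - 24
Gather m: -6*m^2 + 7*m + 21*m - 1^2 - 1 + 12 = -6*m^2 + 28*m + 10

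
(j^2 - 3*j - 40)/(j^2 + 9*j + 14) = (j^2 - 3*j - 40)/(j^2 + 9*j + 14)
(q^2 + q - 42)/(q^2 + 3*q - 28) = (q - 6)/(q - 4)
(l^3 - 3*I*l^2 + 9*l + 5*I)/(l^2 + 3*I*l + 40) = (l^2 + 2*I*l - 1)/(l + 8*I)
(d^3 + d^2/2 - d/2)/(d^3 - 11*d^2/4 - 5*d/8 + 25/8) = 4*d*(2*d - 1)/(8*d^2 - 30*d + 25)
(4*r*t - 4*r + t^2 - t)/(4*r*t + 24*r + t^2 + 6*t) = (t - 1)/(t + 6)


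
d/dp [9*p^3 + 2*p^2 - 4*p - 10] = 27*p^2 + 4*p - 4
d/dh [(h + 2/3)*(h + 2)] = 2*h + 8/3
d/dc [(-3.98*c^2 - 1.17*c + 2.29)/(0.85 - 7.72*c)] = (30.7256*c^2 - 6.766*c + 16.6843)/(59.5984*c^2 - 13.124*c + 0.7225)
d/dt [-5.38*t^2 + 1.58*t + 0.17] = 1.58 - 10.76*t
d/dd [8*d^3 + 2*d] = 24*d^2 + 2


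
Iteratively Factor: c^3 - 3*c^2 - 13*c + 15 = (c - 1)*(c^2 - 2*c - 15) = (c - 5)*(c - 1)*(c + 3)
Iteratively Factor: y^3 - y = (y)*(y^2 - 1) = y*(y + 1)*(y - 1)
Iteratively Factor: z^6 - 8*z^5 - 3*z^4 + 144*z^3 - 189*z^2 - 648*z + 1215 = (z + 3)*(z^5 - 11*z^4 + 30*z^3 + 54*z^2 - 351*z + 405) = (z - 5)*(z + 3)*(z^4 - 6*z^3 + 54*z - 81) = (z - 5)*(z - 3)*(z + 3)*(z^3 - 3*z^2 - 9*z + 27) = (z - 5)*(z - 3)^2*(z + 3)*(z^2 - 9) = (z - 5)*(z - 3)^3*(z + 3)*(z + 3)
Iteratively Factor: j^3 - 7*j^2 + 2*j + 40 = (j - 4)*(j^2 - 3*j - 10) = (j - 4)*(j + 2)*(j - 5)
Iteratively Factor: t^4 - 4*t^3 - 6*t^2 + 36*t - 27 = (t + 3)*(t^3 - 7*t^2 + 15*t - 9) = (t - 1)*(t + 3)*(t^2 - 6*t + 9) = (t - 3)*(t - 1)*(t + 3)*(t - 3)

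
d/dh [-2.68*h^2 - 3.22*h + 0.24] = -5.36*h - 3.22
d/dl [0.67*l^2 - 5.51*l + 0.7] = 1.34*l - 5.51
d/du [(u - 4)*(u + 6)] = 2*u + 2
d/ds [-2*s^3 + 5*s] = 5 - 6*s^2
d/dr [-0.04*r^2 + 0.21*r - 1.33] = 0.21 - 0.08*r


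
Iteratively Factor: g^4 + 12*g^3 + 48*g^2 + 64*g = (g + 4)*(g^3 + 8*g^2 + 16*g) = (g + 4)^2*(g^2 + 4*g) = (g + 4)^3*(g)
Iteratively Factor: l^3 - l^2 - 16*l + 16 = (l - 1)*(l^2 - 16) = (l - 1)*(l + 4)*(l - 4)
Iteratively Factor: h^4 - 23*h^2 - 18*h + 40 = (h - 5)*(h^3 + 5*h^2 + 2*h - 8) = (h - 5)*(h + 2)*(h^2 + 3*h - 4) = (h - 5)*(h - 1)*(h + 2)*(h + 4)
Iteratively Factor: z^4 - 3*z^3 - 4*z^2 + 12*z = (z + 2)*(z^3 - 5*z^2 + 6*z) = (z - 3)*(z + 2)*(z^2 - 2*z) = z*(z - 3)*(z + 2)*(z - 2)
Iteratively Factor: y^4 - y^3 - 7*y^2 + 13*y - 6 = (y - 1)*(y^3 - 7*y + 6) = (y - 2)*(y - 1)*(y^2 + 2*y - 3) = (y - 2)*(y - 1)^2*(y + 3)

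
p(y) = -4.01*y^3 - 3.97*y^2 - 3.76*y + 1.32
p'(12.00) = -1831.36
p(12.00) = -7544.76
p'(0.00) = -3.76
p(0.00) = 1.32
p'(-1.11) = -9.77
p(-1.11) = 6.09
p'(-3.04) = -90.80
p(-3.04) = 88.72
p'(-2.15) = -42.30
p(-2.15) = 30.91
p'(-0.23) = -2.57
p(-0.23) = 2.02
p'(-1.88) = -31.35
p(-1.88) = 21.00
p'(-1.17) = -10.94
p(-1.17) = 6.71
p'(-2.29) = -48.66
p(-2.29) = 37.27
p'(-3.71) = -139.88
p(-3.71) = 165.40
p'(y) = -12.03*y^2 - 7.94*y - 3.76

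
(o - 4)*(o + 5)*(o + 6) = o^3 + 7*o^2 - 14*o - 120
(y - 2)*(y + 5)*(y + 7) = y^3 + 10*y^2 + 11*y - 70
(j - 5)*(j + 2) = j^2 - 3*j - 10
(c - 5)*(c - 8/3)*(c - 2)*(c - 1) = c^4 - 32*c^3/3 + 115*c^2/3 - 166*c/3 + 80/3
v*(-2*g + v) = -2*g*v + v^2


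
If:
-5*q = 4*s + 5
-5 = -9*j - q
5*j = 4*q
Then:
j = 20/41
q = 25/41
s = -165/82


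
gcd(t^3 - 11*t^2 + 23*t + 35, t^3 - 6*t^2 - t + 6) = t + 1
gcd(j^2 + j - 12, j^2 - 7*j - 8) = 1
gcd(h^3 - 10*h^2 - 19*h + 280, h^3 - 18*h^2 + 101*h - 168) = h^2 - 15*h + 56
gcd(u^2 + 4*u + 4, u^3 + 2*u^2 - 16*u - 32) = u + 2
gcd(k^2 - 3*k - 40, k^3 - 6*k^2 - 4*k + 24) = 1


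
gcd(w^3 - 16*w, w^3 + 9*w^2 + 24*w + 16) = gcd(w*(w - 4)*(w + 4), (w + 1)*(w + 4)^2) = w + 4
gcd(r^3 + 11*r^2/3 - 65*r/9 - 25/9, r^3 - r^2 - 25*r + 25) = r + 5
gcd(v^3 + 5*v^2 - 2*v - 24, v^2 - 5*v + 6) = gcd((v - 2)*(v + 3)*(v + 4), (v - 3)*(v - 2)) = v - 2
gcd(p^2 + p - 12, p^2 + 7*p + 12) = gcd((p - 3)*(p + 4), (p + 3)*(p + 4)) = p + 4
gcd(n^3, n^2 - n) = n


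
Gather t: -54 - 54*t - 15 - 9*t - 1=-63*t - 70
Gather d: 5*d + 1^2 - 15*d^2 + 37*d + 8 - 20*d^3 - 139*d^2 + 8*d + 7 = -20*d^3 - 154*d^2 + 50*d + 16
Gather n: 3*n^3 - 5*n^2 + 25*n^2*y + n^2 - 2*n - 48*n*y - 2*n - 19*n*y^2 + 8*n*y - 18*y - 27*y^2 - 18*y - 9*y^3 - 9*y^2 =3*n^3 + n^2*(25*y - 4) + n*(-19*y^2 - 40*y - 4) - 9*y^3 - 36*y^2 - 36*y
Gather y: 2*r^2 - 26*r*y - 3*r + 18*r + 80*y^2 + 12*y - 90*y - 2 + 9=2*r^2 + 15*r + 80*y^2 + y*(-26*r - 78) + 7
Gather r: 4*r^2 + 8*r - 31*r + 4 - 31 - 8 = 4*r^2 - 23*r - 35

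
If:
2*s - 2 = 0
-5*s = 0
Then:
No Solution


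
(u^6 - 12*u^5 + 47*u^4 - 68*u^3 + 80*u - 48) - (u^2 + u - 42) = u^6 - 12*u^5 + 47*u^4 - 68*u^3 - u^2 + 79*u - 6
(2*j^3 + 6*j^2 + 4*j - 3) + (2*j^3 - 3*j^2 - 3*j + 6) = 4*j^3 + 3*j^2 + j + 3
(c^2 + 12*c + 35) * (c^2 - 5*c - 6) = c^4 + 7*c^3 - 31*c^2 - 247*c - 210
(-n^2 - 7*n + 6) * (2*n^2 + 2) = -2*n^4 - 14*n^3 + 10*n^2 - 14*n + 12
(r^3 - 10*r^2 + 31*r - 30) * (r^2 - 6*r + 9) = r^5 - 16*r^4 + 100*r^3 - 306*r^2 + 459*r - 270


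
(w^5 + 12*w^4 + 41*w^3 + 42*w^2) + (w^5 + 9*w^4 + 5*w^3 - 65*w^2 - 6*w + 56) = 2*w^5 + 21*w^4 + 46*w^3 - 23*w^2 - 6*w + 56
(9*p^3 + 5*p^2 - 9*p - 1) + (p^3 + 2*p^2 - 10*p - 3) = 10*p^3 + 7*p^2 - 19*p - 4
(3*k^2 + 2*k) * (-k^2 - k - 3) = -3*k^4 - 5*k^3 - 11*k^2 - 6*k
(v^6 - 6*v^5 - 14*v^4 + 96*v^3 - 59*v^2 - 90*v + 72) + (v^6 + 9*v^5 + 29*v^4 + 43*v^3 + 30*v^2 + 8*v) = 2*v^6 + 3*v^5 + 15*v^4 + 139*v^3 - 29*v^2 - 82*v + 72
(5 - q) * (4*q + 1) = -4*q^2 + 19*q + 5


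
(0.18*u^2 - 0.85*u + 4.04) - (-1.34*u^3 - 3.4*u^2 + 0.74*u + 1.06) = 1.34*u^3 + 3.58*u^2 - 1.59*u + 2.98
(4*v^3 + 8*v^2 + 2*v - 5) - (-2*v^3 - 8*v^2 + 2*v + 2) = 6*v^3 + 16*v^2 - 7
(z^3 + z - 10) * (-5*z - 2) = -5*z^4 - 2*z^3 - 5*z^2 + 48*z + 20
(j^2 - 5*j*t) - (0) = j^2 - 5*j*t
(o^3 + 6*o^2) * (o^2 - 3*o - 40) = o^5 + 3*o^4 - 58*o^3 - 240*o^2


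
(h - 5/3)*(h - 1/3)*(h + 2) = h^3 - 31*h/9 + 10/9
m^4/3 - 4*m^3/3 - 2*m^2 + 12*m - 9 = (m/3 + 1)*(m - 3)^2*(m - 1)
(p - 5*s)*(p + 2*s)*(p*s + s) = p^3*s - 3*p^2*s^2 + p^2*s - 10*p*s^3 - 3*p*s^2 - 10*s^3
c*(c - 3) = c^2 - 3*c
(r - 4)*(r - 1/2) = r^2 - 9*r/2 + 2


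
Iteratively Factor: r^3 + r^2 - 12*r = (r)*(r^2 + r - 12) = r*(r + 4)*(r - 3)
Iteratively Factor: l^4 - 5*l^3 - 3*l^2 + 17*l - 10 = (l + 2)*(l^3 - 7*l^2 + 11*l - 5) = (l - 1)*(l + 2)*(l^2 - 6*l + 5) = (l - 1)^2*(l + 2)*(l - 5)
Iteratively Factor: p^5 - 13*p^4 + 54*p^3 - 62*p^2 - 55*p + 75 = (p - 1)*(p^4 - 12*p^3 + 42*p^2 - 20*p - 75) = (p - 5)*(p - 1)*(p^3 - 7*p^2 + 7*p + 15) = (p - 5)*(p - 3)*(p - 1)*(p^2 - 4*p - 5) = (p - 5)*(p - 3)*(p - 1)*(p + 1)*(p - 5)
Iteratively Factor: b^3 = (b)*(b^2) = b^2*(b)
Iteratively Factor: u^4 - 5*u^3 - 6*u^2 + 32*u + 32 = (u - 4)*(u^3 - u^2 - 10*u - 8) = (u - 4)*(u + 2)*(u^2 - 3*u - 4) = (u - 4)*(u + 1)*(u + 2)*(u - 4)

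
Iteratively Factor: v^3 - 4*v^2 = (v - 4)*(v^2) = v*(v - 4)*(v)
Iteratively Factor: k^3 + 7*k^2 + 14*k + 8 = (k + 1)*(k^2 + 6*k + 8) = (k + 1)*(k + 4)*(k + 2)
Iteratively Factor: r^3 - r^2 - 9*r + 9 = (r + 3)*(r^2 - 4*r + 3) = (r - 3)*(r + 3)*(r - 1)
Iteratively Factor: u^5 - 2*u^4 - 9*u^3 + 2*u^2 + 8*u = (u - 4)*(u^4 + 2*u^3 - u^2 - 2*u) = (u - 4)*(u - 1)*(u^3 + 3*u^2 + 2*u) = u*(u - 4)*(u - 1)*(u^2 + 3*u + 2) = u*(u - 4)*(u - 1)*(u + 1)*(u + 2)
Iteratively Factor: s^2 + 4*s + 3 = (s + 1)*(s + 3)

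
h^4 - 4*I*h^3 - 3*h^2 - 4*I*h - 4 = (h - 2*I)^2*(h - I)*(h + I)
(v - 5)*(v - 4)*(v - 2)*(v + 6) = v^4 - 5*v^3 - 28*v^2 + 188*v - 240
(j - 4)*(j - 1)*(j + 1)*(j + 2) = j^4 - 2*j^3 - 9*j^2 + 2*j + 8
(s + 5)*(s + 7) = s^2 + 12*s + 35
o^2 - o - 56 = (o - 8)*(o + 7)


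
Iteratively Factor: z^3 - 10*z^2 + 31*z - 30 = (z - 5)*(z^2 - 5*z + 6) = (z - 5)*(z - 3)*(z - 2)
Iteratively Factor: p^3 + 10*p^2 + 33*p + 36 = (p + 3)*(p^2 + 7*p + 12) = (p + 3)*(p + 4)*(p + 3)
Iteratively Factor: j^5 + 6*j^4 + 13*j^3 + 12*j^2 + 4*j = (j)*(j^4 + 6*j^3 + 13*j^2 + 12*j + 4) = j*(j + 1)*(j^3 + 5*j^2 + 8*j + 4) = j*(j + 1)^2*(j^2 + 4*j + 4) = j*(j + 1)^2*(j + 2)*(j + 2)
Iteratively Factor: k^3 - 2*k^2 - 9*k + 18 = (k - 3)*(k^2 + k - 6) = (k - 3)*(k - 2)*(k + 3)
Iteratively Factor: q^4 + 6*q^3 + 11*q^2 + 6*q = (q + 3)*(q^3 + 3*q^2 + 2*q) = (q + 2)*(q + 3)*(q^2 + q) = q*(q + 2)*(q + 3)*(q + 1)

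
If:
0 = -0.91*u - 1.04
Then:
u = -1.14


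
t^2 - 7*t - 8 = (t - 8)*(t + 1)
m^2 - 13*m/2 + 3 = (m - 6)*(m - 1/2)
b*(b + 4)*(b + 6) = b^3 + 10*b^2 + 24*b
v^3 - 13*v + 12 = (v - 3)*(v - 1)*(v + 4)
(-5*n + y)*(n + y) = -5*n^2 - 4*n*y + y^2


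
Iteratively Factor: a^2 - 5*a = (a)*(a - 5)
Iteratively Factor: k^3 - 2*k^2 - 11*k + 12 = (k - 4)*(k^2 + 2*k - 3) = (k - 4)*(k + 3)*(k - 1)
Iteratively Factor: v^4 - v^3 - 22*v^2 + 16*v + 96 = (v - 4)*(v^3 + 3*v^2 - 10*v - 24) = (v - 4)*(v - 3)*(v^2 + 6*v + 8) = (v - 4)*(v - 3)*(v + 2)*(v + 4)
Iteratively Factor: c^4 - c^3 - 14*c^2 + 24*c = (c)*(c^3 - c^2 - 14*c + 24) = c*(c - 3)*(c^2 + 2*c - 8) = c*(c - 3)*(c - 2)*(c + 4)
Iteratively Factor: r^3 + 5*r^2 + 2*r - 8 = (r + 2)*(r^2 + 3*r - 4) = (r - 1)*(r + 2)*(r + 4)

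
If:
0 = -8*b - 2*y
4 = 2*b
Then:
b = 2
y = -8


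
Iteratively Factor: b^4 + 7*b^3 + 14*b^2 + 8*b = (b + 4)*(b^3 + 3*b^2 + 2*b) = (b + 1)*(b + 4)*(b^2 + 2*b) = (b + 1)*(b + 2)*(b + 4)*(b)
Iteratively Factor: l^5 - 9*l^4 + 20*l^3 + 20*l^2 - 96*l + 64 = (l - 4)*(l^4 - 5*l^3 + 20*l - 16) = (l - 4)*(l - 1)*(l^3 - 4*l^2 - 4*l + 16) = (l - 4)*(l - 1)*(l + 2)*(l^2 - 6*l + 8) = (l - 4)*(l - 2)*(l - 1)*(l + 2)*(l - 4)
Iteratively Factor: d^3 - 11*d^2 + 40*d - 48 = (d - 4)*(d^2 - 7*d + 12) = (d - 4)*(d - 3)*(d - 4)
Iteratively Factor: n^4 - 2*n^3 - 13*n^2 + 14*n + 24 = (n + 1)*(n^3 - 3*n^2 - 10*n + 24) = (n - 2)*(n + 1)*(n^2 - n - 12) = (n - 4)*(n - 2)*(n + 1)*(n + 3)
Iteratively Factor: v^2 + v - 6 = (v + 3)*(v - 2)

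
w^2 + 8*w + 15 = (w + 3)*(w + 5)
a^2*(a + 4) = a^3 + 4*a^2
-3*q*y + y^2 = y*(-3*q + y)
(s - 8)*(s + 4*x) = s^2 + 4*s*x - 8*s - 32*x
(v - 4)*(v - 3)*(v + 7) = v^3 - 37*v + 84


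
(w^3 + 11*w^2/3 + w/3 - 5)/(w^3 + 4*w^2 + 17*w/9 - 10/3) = 3*(w - 1)/(3*w - 2)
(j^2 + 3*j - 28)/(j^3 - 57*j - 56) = (j - 4)/(j^2 - 7*j - 8)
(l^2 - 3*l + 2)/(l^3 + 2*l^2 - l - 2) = (l - 2)/(l^2 + 3*l + 2)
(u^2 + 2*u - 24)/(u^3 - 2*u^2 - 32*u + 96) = 1/(u - 4)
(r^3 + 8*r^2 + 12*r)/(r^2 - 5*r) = (r^2 + 8*r + 12)/(r - 5)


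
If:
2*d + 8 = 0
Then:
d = -4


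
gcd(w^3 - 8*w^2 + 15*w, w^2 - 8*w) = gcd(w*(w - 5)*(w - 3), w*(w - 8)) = w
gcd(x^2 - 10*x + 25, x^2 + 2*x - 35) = x - 5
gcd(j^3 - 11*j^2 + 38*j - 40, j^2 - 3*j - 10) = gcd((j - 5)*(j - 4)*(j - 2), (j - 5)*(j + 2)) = j - 5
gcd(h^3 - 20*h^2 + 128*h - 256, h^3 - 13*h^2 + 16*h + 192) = h^2 - 16*h + 64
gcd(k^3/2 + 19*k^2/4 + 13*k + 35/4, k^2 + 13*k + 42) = 1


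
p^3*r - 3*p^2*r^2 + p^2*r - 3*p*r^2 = p*(p - 3*r)*(p*r + r)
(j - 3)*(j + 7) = j^2 + 4*j - 21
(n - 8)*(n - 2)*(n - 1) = n^3 - 11*n^2 + 26*n - 16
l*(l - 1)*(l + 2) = l^3 + l^2 - 2*l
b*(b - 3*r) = b^2 - 3*b*r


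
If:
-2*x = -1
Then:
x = 1/2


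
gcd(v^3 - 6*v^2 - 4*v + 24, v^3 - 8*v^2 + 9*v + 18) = v - 6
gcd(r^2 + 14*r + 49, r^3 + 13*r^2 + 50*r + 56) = r + 7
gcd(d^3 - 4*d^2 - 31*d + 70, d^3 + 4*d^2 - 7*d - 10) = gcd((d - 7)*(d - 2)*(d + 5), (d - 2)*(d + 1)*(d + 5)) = d^2 + 3*d - 10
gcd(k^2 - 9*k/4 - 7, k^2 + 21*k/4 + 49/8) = k + 7/4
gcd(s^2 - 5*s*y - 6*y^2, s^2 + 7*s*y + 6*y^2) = s + y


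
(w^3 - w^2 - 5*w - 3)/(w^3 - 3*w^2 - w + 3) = (w + 1)/(w - 1)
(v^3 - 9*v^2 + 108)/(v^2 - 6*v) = v - 3 - 18/v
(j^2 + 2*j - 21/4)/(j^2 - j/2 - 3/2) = (j + 7/2)/(j + 1)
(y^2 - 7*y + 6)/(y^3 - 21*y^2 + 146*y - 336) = (y - 1)/(y^2 - 15*y + 56)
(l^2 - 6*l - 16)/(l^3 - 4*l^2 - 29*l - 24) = (l + 2)/(l^2 + 4*l + 3)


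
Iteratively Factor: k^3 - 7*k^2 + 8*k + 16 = (k - 4)*(k^2 - 3*k - 4) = (k - 4)*(k + 1)*(k - 4)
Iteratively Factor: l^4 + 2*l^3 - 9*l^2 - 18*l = (l + 2)*(l^3 - 9*l) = l*(l + 2)*(l^2 - 9) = l*(l + 2)*(l + 3)*(l - 3)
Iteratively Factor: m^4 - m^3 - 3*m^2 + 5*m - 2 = (m - 1)*(m^3 - 3*m + 2) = (m - 1)^2*(m^2 + m - 2) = (m - 1)^3*(m + 2)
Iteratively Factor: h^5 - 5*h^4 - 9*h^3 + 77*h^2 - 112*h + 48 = (h - 4)*(h^4 - h^3 - 13*h^2 + 25*h - 12) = (h - 4)*(h - 1)*(h^3 - 13*h + 12) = (h - 4)*(h - 1)^2*(h^2 + h - 12) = (h - 4)*(h - 1)^2*(h + 4)*(h - 3)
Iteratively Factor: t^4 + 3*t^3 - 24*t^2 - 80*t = (t - 5)*(t^3 + 8*t^2 + 16*t) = (t - 5)*(t + 4)*(t^2 + 4*t) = (t - 5)*(t + 4)^2*(t)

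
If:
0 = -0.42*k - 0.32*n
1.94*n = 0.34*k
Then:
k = 0.00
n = 0.00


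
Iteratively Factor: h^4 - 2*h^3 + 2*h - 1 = (h - 1)*(h^3 - h^2 - h + 1) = (h - 1)^2*(h^2 - 1) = (h - 1)^3*(h + 1)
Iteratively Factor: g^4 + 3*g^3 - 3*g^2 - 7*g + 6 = (g + 2)*(g^3 + g^2 - 5*g + 3) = (g - 1)*(g + 2)*(g^2 + 2*g - 3) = (g - 1)^2*(g + 2)*(g + 3)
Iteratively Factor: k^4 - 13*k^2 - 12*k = (k + 1)*(k^3 - k^2 - 12*k) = (k + 1)*(k + 3)*(k^2 - 4*k) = k*(k + 1)*(k + 3)*(k - 4)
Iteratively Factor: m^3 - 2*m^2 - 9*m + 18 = (m - 3)*(m^2 + m - 6) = (m - 3)*(m - 2)*(m + 3)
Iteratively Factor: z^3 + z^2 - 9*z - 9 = (z + 1)*(z^2 - 9) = (z - 3)*(z + 1)*(z + 3)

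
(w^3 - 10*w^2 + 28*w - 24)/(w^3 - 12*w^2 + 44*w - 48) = (w - 2)/(w - 4)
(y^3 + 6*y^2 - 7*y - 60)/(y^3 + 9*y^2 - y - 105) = (y + 4)/(y + 7)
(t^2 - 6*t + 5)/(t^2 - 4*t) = (t^2 - 6*t + 5)/(t*(t - 4))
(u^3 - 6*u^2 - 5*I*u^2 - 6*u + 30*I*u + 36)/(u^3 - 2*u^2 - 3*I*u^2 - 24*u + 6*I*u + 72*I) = (u - 2*I)/(u + 4)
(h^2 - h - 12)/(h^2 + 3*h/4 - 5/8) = 8*(h^2 - h - 12)/(8*h^2 + 6*h - 5)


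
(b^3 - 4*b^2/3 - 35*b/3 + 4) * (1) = b^3 - 4*b^2/3 - 35*b/3 + 4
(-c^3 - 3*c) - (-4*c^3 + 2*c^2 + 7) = 3*c^3 - 2*c^2 - 3*c - 7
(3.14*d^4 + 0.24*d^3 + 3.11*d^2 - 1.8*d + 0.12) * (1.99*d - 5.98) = 6.2486*d^5 - 18.2996*d^4 + 4.7537*d^3 - 22.1798*d^2 + 11.0028*d - 0.7176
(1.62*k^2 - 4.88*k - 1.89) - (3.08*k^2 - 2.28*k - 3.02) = -1.46*k^2 - 2.6*k + 1.13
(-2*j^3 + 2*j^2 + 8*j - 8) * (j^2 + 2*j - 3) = -2*j^5 - 2*j^4 + 18*j^3 + 2*j^2 - 40*j + 24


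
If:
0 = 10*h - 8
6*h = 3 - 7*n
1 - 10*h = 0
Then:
No Solution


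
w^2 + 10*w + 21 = (w + 3)*(w + 7)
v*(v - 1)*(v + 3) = v^3 + 2*v^2 - 3*v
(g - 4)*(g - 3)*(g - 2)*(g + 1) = g^4 - 8*g^3 + 17*g^2 + 2*g - 24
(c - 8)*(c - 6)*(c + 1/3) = c^3 - 41*c^2/3 + 130*c/3 + 16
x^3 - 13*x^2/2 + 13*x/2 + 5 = (x - 5)*(x - 2)*(x + 1/2)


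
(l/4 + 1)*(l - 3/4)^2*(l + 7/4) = l^4/4 + 17*l^3/16 - 17*l^2/64 - 465*l/256 + 63/64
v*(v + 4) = v^2 + 4*v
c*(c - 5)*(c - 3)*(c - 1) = c^4 - 9*c^3 + 23*c^2 - 15*c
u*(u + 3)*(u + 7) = u^3 + 10*u^2 + 21*u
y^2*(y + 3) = y^3 + 3*y^2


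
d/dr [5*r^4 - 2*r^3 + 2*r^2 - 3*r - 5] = 20*r^3 - 6*r^2 + 4*r - 3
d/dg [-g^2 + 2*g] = 2 - 2*g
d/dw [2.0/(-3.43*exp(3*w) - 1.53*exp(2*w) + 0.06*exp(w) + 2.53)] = (20.58*exp(2*w) + 6.12*exp(w) - 0.12)*exp(w)/(3.43*exp(3*w) + 1.53*exp(2*w) - 0.06*exp(w) - 2.53)^2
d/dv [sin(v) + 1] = cos(v)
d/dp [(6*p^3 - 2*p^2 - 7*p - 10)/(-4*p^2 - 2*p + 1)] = 3*(-8*p^4 - 8*p^3 - 2*p^2 - 28*p - 9)/(16*p^4 + 16*p^3 - 4*p^2 - 4*p + 1)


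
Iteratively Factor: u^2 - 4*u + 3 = (u - 3)*(u - 1)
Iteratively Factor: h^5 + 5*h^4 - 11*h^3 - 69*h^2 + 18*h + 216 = (h - 3)*(h^4 + 8*h^3 + 13*h^2 - 30*h - 72) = (h - 3)*(h - 2)*(h^3 + 10*h^2 + 33*h + 36) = (h - 3)*(h - 2)*(h + 4)*(h^2 + 6*h + 9) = (h - 3)*(h - 2)*(h + 3)*(h + 4)*(h + 3)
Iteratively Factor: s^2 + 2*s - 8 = (s - 2)*(s + 4)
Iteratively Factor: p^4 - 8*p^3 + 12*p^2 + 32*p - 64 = (p + 2)*(p^3 - 10*p^2 + 32*p - 32) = (p - 4)*(p + 2)*(p^2 - 6*p + 8) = (p - 4)^2*(p + 2)*(p - 2)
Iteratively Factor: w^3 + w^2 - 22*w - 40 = (w - 5)*(w^2 + 6*w + 8) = (w - 5)*(w + 4)*(w + 2)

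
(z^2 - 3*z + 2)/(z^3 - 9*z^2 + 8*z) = (z - 2)/(z*(z - 8))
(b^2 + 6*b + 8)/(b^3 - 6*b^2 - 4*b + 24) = (b + 4)/(b^2 - 8*b + 12)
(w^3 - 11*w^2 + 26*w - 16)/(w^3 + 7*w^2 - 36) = (w^2 - 9*w + 8)/(w^2 + 9*w + 18)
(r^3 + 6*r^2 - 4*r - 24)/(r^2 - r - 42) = (r^2 - 4)/(r - 7)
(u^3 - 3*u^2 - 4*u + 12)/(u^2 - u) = (u^3 - 3*u^2 - 4*u + 12)/(u*(u - 1))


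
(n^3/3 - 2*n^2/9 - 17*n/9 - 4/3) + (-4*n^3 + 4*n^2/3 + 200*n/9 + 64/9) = -11*n^3/3 + 10*n^2/9 + 61*n/3 + 52/9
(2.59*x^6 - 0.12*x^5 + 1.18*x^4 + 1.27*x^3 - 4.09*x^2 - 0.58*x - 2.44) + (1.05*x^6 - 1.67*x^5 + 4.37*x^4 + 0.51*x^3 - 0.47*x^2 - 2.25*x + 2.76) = 3.64*x^6 - 1.79*x^5 + 5.55*x^4 + 1.78*x^3 - 4.56*x^2 - 2.83*x + 0.32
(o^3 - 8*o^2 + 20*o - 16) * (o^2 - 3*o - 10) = o^5 - 11*o^4 + 34*o^3 + 4*o^2 - 152*o + 160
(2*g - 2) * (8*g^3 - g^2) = 16*g^4 - 18*g^3 + 2*g^2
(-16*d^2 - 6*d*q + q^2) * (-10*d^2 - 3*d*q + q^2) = 160*d^4 + 108*d^3*q - 8*d^2*q^2 - 9*d*q^3 + q^4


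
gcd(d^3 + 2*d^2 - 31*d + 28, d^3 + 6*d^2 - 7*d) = d^2 + 6*d - 7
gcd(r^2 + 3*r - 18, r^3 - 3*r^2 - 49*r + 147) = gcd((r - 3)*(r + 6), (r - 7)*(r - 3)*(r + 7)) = r - 3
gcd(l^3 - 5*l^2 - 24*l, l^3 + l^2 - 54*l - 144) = l^2 - 5*l - 24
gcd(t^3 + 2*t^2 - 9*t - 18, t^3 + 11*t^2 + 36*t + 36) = t^2 + 5*t + 6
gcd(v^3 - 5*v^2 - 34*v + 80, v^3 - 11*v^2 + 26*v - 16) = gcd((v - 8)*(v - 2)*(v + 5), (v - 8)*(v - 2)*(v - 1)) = v^2 - 10*v + 16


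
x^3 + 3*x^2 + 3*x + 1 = (x + 1)^3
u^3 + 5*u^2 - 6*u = u*(u - 1)*(u + 6)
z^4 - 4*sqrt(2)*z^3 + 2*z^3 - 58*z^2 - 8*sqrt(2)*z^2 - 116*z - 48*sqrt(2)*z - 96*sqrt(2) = (z + 2)*(z - 8*sqrt(2))*(z + sqrt(2))*(z + 3*sqrt(2))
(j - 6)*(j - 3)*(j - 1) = j^3 - 10*j^2 + 27*j - 18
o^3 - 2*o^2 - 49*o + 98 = (o - 7)*(o - 2)*(o + 7)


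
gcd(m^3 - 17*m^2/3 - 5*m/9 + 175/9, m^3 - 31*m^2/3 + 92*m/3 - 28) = m - 7/3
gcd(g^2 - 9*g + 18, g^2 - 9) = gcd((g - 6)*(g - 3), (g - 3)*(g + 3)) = g - 3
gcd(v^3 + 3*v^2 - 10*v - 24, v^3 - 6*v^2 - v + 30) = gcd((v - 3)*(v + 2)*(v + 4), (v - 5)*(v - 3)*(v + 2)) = v^2 - v - 6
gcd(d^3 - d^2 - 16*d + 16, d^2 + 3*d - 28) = d - 4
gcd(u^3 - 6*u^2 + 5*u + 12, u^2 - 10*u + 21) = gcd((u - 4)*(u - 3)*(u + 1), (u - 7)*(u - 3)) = u - 3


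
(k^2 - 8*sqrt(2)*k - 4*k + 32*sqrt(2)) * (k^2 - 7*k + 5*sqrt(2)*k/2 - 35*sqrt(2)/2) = k^4 - 11*k^3 - 11*sqrt(2)*k^3/2 - 12*k^2 + 121*sqrt(2)*k^2/2 - 154*sqrt(2)*k + 440*k - 1120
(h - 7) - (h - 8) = 1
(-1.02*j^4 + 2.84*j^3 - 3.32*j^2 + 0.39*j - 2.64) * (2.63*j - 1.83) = -2.6826*j^5 + 9.3358*j^4 - 13.9288*j^3 + 7.1013*j^2 - 7.6569*j + 4.8312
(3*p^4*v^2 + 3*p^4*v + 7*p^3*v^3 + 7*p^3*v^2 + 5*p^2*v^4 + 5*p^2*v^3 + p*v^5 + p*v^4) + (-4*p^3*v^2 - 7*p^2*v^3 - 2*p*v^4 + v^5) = 3*p^4*v^2 + 3*p^4*v + 7*p^3*v^3 + 3*p^3*v^2 + 5*p^2*v^4 - 2*p^2*v^3 + p*v^5 - p*v^4 + v^5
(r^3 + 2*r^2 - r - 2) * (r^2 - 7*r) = r^5 - 5*r^4 - 15*r^3 + 5*r^2 + 14*r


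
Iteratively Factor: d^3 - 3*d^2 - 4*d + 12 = (d + 2)*(d^2 - 5*d + 6) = (d - 3)*(d + 2)*(d - 2)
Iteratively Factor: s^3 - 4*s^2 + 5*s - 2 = (s - 2)*(s^2 - 2*s + 1) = (s - 2)*(s - 1)*(s - 1)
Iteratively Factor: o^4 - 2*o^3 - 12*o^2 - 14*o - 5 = (o + 1)*(o^3 - 3*o^2 - 9*o - 5) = (o + 1)^2*(o^2 - 4*o - 5) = (o + 1)^3*(o - 5)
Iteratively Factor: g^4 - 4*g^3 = (g)*(g^3 - 4*g^2) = g*(g - 4)*(g^2) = g^2*(g - 4)*(g)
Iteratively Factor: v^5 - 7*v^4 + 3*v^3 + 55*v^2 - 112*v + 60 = (v - 5)*(v^4 - 2*v^3 - 7*v^2 + 20*v - 12) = (v - 5)*(v - 1)*(v^3 - v^2 - 8*v + 12) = (v - 5)*(v - 2)*(v - 1)*(v^2 + v - 6) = (v - 5)*(v - 2)*(v - 1)*(v + 3)*(v - 2)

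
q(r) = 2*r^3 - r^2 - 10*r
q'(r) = 6*r^2 - 2*r - 10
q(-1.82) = 2.83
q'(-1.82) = 13.51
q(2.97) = 13.88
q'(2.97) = 36.99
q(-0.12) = 1.18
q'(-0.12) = -9.67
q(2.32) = -3.61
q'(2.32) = 17.65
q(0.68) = -6.63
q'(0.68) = -8.59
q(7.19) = 619.79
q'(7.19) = 285.80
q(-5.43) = -295.39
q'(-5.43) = 177.77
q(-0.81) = 6.38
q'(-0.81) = -4.44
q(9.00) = 1287.00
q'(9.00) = 458.00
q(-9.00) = -1449.00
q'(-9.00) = 494.00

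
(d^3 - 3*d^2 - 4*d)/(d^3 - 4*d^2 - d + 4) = d/(d - 1)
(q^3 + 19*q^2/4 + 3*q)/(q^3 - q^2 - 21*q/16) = 4*(q + 4)/(4*q - 7)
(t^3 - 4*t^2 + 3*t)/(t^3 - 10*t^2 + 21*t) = (t - 1)/(t - 7)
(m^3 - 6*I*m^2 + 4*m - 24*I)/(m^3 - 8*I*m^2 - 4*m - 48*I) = (m - 2*I)/(m - 4*I)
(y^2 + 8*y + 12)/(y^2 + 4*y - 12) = (y + 2)/(y - 2)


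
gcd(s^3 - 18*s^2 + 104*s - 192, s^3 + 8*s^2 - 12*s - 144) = s - 4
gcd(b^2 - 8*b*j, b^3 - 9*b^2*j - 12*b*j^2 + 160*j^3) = b - 8*j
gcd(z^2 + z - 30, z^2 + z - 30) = z^2 + z - 30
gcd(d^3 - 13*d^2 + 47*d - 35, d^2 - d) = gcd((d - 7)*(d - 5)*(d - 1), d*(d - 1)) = d - 1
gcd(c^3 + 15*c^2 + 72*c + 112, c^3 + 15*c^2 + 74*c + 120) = c + 4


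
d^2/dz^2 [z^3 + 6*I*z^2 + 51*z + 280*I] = 6*z + 12*I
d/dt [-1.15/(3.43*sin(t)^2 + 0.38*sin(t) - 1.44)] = (7.889*sin(t) + 0.437)*cos(t)/(3.43*sin(t)^2 + 0.38*sin(t) - 1.44)^2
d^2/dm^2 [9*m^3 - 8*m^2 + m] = 54*m - 16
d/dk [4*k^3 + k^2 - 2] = 2*k*(6*k + 1)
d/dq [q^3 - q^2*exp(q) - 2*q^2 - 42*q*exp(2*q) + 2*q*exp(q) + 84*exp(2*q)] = -q^2*exp(q) + 3*q^2 - 84*q*exp(2*q) - 4*q + 126*exp(2*q) + 2*exp(q)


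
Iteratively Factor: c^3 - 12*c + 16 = (c - 2)*(c^2 + 2*c - 8) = (c - 2)^2*(c + 4)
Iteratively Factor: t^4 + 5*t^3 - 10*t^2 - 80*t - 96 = (t + 2)*(t^3 + 3*t^2 - 16*t - 48) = (t + 2)*(t + 4)*(t^2 - t - 12) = (t - 4)*(t + 2)*(t + 4)*(t + 3)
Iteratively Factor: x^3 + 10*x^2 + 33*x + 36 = (x + 3)*(x^2 + 7*x + 12) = (x + 3)^2*(x + 4)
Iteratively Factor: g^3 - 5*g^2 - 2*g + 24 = (g + 2)*(g^2 - 7*g + 12) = (g - 4)*(g + 2)*(g - 3)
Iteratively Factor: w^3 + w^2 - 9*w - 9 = (w + 1)*(w^2 - 9) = (w - 3)*(w + 1)*(w + 3)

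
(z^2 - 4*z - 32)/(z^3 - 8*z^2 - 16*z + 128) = 1/(z - 4)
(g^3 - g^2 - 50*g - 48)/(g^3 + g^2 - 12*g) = (g^3 - g^2 - 50*g - 48)/(g*(g^2 + g - 12))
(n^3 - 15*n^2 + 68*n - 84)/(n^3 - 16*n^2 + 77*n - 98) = (n - 6)/(n - 7)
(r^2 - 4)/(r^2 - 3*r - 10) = (r - 2)/(r - 5)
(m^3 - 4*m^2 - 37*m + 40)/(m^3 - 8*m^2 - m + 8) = (m + 5)/(m + 1)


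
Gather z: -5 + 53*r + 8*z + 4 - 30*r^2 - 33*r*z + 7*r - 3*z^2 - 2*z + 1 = -30*r^2 + 60*r - 3*z^2 + z*(6 - 33*r)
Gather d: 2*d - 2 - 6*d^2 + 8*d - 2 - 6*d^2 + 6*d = -12*d^2 + 16*d - 4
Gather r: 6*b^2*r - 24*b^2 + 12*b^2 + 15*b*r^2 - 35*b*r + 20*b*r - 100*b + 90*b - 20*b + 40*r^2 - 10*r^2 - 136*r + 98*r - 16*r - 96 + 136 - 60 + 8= -12*b^2 - 30*b + r^2*(15*b + 30) + r*(6*b^2 - 15*b - 54) - 12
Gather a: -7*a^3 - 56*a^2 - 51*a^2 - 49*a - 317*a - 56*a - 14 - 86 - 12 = -7*a^3 - 107*a^2 - 422*a - 112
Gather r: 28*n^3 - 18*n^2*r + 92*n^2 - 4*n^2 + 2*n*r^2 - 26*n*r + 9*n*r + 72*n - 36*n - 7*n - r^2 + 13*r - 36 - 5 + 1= 28*n^3 + 88*n^2 + 29*n + r^2*(2*n - 1) + r*(-18*n^2 - 17*n + 13) - 40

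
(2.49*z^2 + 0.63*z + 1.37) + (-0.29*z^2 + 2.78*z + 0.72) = 2.2*z^2 + 3.41*z + 2.09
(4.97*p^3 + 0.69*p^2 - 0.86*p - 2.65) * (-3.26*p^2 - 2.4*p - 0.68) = -16.2022*p^5 - 14.1774*p^4 - 2.232*p^3 + 10.2338*p^2 + 6.9448*p + 1.802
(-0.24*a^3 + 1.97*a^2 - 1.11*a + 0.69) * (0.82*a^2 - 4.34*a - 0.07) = -0.1968*a^5 + 2.657*a^4 - 9.4432*a^3 + 5.2453*a^2 - 2.9169*a - 0.0483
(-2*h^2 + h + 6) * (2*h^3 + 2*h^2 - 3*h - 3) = -4*h^5 - 2*h^4 + 20*h^3 + 15*h^2 - 21*h - 18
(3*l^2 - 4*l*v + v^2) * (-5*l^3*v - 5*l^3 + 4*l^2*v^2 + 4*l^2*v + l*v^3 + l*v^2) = -15*l^5*v - 15*l^5 + 32*l^4*v^2 + 32*l^4*v - 18*l^3*v^3 - 18*l^3*v^2 + l*v^5 + l*v^4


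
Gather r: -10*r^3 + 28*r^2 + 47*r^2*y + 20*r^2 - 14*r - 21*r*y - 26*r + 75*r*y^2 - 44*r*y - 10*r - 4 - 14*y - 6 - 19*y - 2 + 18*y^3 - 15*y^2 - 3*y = -10*r^3 + r^2*(47*y + 48) + r*(75*y^2 - 65*y - 50) + 18*y^3 - 15*y^2 - 36*y - 12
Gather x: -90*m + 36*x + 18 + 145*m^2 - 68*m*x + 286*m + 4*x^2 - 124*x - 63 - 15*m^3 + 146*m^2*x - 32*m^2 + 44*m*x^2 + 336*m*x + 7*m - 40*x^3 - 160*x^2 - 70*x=-15*m^3 + 113*m^2 + 203*m - 40*x^3 + x^2*(44*m - 156) + x*(146*m^2 + 268*m - 158) - 45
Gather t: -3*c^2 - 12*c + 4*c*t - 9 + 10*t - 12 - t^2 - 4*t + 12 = -3*c^2 - 12*c - t^2 + t*(4*c + 6) - 9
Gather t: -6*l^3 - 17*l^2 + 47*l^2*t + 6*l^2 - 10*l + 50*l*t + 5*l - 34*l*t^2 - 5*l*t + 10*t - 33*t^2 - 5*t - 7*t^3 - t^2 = -6*l^3 - 11*l^2 - 5*l - 7*t^3 + t^2*(-34*l - 34) + t*(47*l^2 + 45*l + 5)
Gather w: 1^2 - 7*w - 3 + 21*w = 14*w - 2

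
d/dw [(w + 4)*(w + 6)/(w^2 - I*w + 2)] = (-(w + 4)*(w + 6)*(2*w - I) + 2*(w + 5)*(w^2 - I*w + 2))/(w^2 - I*w + 2)^2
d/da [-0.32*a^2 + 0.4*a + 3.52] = 0.4 - 0.64*a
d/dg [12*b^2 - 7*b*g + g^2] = -7*b + 2*g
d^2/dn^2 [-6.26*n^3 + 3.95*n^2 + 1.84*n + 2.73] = 7.9 - 37.56*n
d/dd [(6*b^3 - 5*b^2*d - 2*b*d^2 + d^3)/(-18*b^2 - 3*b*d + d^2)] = (108*b^4 + 60*b^3*d - 43*b^2*d^2 - 6*b*d^3 + d^4)/(324*b^4 + 108*b^3*d - 27*b^2*d^2 - 6*b*d^3 + d^4)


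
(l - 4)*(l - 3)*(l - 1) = l^3 - 8*l^2 + 19*l - 12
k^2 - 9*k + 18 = (k - 6)*(k - 3)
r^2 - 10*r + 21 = (r - 7)*(r - 3)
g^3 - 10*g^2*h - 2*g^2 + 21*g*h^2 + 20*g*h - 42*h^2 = (g - 2)*(g - 7*h)*(g - 3*h)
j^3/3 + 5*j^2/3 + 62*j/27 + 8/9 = (j/3 + 1)*(j + 2/3)*(j + 4/3)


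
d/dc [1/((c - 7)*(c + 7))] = -2*c/(c^4 - 98*c^2 + 2401)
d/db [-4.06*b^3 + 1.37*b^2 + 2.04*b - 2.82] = -12.18*b^2 + 2.74*b + 2.04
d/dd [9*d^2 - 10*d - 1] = 18*d - 10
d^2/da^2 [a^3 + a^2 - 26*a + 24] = 6*a + 2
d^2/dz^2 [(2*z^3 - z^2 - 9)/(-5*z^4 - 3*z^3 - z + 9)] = 2*(-50*z^9 + 75*z^8 + 45*z^7 + 2329*z^6 + 933*z^5 + 693*z^4 + 277*z^3 + 2565*z^2 + 243*z + 90)/(125*z^12 + 225*z^11 + 135*z^10 + 102*z^9 - 585*z^8 - 783*z^7 - 228*z^6 - 261*z^5 + 1053*z^4 + 730*z^3 - 27*z^2 + 243*z - 729)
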